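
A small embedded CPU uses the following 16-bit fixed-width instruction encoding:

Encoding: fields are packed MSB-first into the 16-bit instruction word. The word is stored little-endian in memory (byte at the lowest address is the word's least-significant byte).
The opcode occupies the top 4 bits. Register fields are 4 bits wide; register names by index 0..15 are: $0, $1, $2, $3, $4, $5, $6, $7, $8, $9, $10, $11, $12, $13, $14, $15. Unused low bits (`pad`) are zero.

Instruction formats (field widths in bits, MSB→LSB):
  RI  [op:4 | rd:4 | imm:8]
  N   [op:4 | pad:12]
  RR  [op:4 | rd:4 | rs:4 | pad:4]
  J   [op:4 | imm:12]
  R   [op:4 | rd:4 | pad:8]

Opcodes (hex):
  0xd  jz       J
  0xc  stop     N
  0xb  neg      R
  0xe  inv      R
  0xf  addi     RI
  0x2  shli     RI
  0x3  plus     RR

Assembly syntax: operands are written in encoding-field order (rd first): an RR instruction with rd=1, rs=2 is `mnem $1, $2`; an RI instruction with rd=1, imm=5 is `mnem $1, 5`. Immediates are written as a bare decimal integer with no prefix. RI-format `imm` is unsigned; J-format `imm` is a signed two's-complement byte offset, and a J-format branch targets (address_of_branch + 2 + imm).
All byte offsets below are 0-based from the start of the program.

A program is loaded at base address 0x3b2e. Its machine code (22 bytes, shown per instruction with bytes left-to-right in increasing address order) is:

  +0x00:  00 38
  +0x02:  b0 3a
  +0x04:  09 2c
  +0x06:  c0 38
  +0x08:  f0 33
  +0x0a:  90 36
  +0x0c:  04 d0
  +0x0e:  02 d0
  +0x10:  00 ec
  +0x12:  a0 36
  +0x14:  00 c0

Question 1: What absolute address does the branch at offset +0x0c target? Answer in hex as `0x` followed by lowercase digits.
0x3b40

+0x0c: 04 d0 ⇒ word 0xd004 (little)
  opcode bits[15:12]=0xd: jz/J
  imm@[11:0]=0x4 ⇒ 4
  target = base 0x3b2e + off 0x0c + 2 + imm 4 = 0x3b40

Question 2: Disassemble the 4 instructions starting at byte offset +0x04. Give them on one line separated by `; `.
shli $12, 9; plus $8, $12; plus $3, $15; plus $6, $9

+0x04: 09 2c ⇒ word 0x2c09 (little)
  opcode bits[15:12]=0x2: shli/RI
  [11:8] rd=12 = $12
  [7:0] imm=9 = 9
+0x06: c0 38 ⇒ word 0x38c0 (little)
  opcode bits[15:12]=0x3: plus/RR
  [11:8] rd=8 = $8
  [7:4] rs=12 = $12
+0x08: f0 33 ⇒ word 0x33f0 (little)
  opcode bits[15:12]=0x3: plus/RR
  [11:8] rd=3 = $3
  [7:4] rs=15 = $15
+0x0a: 90 36 ⇒ word 0x3690 (little)
  opcode bits[15:12]=0x3: plus/RR
  [11:8] rd=6 = $6
  [7:4] rs=9 = $9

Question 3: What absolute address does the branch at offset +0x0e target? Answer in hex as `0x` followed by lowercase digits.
[0e] 02 d0 → 0xd002
  op=0xd002>>12=0xd ⇒ jz (J)
  imm: (w>>0)&0xfff=0x2 → 2
  target = base 0x3b2e + off 0x0e + 2 + imm 2 = 0x3b40

0x3b40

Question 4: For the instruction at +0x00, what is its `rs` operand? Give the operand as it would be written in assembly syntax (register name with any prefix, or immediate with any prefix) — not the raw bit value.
+0x00: 00 38 ⇒ word 0x3800 (little)
  op=0x3800>>12=0x3 ⇒ plus (RR)
  rd: (w>>8)&0xf=0x8 → $8
  rs: (w>>4)&0xf=0x0 → $0

$0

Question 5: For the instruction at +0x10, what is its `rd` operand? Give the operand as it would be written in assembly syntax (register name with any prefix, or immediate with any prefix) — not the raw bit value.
$12

@+10  little-endian(00 ec) = 0xec00
  opcode bits[15:12]=0xe: inv/R
  rd: (w>>8)&0xf=0xc → $12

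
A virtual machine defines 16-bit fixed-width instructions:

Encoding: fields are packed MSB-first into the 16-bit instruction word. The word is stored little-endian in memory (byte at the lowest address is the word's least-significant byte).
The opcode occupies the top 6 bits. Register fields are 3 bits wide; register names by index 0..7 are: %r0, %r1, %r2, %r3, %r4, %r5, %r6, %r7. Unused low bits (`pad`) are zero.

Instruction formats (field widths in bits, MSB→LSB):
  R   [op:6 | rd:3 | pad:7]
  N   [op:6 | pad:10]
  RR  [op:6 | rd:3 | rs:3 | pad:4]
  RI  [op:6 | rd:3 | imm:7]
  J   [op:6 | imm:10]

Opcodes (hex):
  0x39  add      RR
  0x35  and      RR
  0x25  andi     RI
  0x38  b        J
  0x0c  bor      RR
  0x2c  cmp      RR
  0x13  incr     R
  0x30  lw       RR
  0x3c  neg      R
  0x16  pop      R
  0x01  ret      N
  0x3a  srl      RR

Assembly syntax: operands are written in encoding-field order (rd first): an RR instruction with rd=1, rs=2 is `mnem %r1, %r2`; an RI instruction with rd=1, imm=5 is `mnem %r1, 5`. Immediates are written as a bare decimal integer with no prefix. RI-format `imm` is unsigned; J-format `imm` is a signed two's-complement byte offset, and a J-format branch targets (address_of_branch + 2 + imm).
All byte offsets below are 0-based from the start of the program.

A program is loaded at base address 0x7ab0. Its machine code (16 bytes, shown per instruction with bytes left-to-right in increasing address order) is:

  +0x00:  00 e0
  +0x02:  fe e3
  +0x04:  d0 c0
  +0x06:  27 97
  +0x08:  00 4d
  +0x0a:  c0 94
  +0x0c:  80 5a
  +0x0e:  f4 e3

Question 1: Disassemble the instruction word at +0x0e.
b -12

@+0e  little-endian(f4 e3) = 0xe3f4
  top 6b → 0x38 → b [J]
  imm: (w>>0)&0x3ff=0x3f4 (s10→-12) → -12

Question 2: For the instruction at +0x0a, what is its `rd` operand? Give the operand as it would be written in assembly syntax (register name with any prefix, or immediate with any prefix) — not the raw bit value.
+0x0a: c0 94 ⇒ word 0x94c0 (little)
  opcode bits[15:10]=0x25: andi/RI
  [9:7] rd=1 = %r1
  [6:0] imm=64 = 64

%r1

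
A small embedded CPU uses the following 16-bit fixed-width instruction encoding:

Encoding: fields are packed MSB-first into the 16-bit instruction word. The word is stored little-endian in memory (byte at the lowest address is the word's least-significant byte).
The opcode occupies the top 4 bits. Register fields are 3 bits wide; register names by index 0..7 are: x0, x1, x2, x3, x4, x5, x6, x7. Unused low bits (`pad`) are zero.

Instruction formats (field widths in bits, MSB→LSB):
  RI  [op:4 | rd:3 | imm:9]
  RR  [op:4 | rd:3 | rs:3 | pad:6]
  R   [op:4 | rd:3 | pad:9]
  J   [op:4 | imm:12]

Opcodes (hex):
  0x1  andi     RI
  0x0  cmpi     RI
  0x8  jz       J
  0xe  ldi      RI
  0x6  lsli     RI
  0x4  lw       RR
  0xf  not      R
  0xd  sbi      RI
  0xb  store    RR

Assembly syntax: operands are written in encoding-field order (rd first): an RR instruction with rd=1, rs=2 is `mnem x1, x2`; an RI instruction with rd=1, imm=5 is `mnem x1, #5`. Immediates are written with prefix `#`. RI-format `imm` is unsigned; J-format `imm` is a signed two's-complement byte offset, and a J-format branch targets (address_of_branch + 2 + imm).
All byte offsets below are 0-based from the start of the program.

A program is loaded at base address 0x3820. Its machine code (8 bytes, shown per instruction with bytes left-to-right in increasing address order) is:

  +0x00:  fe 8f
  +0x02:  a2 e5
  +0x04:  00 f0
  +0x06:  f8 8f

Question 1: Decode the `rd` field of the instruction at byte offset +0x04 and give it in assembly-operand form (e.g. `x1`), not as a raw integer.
x0

[04] 00 f0 → 0xf000
  opcode bits[15:12]=0xf: not/R
  [11:9] rd=0 = x0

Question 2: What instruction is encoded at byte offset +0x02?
+0x02: a2 e5 ⇒ word 0xe5a2 (little)
  opcode bits[15:12]=0xe: ldi/RI
  rd@[11:9]=0x2 ⇒ x2
  imm@[8:0]=0x1a2 ⇒ #418

ldi x2, #418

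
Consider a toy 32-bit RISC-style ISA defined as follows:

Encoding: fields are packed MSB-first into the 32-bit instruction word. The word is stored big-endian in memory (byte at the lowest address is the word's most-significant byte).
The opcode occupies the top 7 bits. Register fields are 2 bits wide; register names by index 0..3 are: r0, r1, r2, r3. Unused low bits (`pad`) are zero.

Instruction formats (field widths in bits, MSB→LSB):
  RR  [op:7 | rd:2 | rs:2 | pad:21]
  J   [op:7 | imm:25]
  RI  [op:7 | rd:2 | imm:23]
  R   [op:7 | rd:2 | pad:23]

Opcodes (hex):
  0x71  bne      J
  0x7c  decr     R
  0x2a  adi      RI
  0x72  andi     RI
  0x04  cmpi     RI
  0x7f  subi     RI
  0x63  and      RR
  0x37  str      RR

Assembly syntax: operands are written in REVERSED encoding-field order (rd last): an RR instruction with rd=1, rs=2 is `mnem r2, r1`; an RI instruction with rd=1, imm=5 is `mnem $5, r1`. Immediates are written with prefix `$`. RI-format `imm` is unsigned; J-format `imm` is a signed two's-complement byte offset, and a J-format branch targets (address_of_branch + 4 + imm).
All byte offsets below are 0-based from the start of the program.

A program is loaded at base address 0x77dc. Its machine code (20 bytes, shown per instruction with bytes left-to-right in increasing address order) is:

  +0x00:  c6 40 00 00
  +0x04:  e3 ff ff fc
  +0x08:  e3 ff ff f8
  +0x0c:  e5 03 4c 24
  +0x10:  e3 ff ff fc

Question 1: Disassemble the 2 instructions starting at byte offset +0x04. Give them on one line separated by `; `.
[04] e3 ff ff fc → 0xe3fffffc
  opcode bits[31:25]=0x71: bne/J
  [24:0] imm=33554428 (s25→-4) = $-4
[08] e3 ff ff f8 → 0xe3fffff8
  opcode bits[31:25]=0x71: bne/J
  [24:0] imm=33554424 (s25→-8) = $-8

bne $-4; bne $-8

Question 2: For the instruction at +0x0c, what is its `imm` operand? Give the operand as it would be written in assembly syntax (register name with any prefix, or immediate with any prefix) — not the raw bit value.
@+0c  big-endian(e5 03 4c 24) = 0xe5034c24
  opcode bits[31:25]=0x72: andi/RI
  [24:23] rd=2 = r2
  [22:0] imm=216100 = $216100

$216100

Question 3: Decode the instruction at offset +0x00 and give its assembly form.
@+00  big-endian(c6 40 00 00) = 0xc6400000
  op=0xc6400000>>25=0x63 ⇒ and (RR)
  rd: (w>>23)&0x3=0x0 → r0
  rs: (w>>21)&0x3=0x2 → r2

and r2, r0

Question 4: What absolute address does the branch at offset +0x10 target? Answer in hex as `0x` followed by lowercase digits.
0x77ec

+0x10: e3 ff ff fc ⇒ word 0xe3fffffc (big)
  op=0xe3fffffc>>25=0x71 ⇒ bne (J)
  [24:0] imm=33554428 (s25→-4) = $-4
  target = base 0x77dc + off 0x10 + 4 + imm -4 = 0x77ec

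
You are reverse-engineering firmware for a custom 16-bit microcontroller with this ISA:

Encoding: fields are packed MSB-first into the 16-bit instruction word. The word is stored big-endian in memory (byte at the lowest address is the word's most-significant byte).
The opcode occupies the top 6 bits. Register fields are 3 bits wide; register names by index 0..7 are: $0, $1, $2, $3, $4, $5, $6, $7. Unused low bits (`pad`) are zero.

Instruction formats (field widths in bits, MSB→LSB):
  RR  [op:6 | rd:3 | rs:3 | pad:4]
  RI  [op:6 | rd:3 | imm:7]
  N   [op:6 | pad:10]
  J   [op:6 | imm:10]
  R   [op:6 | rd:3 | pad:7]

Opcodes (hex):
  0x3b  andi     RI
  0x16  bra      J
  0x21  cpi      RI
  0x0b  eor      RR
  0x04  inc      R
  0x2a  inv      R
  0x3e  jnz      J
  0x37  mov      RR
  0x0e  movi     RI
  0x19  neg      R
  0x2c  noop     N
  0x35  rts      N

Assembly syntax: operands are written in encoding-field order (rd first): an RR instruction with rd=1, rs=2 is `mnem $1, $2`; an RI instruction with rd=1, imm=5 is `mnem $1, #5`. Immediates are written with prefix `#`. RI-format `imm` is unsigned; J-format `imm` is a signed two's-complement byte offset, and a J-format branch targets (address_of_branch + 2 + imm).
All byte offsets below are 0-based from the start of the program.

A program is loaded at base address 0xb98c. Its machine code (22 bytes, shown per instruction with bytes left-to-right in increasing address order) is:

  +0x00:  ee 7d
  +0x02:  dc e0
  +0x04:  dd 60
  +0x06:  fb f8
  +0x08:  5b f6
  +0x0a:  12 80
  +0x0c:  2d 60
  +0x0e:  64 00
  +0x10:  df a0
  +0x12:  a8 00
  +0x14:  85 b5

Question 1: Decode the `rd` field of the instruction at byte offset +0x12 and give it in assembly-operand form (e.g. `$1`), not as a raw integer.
$0

+0x12: a8 00 ⇒ word 0xa800 (big)
  op=0xa800>>10=0x2a ⇒ inv (R)
  rd: (w>>7)&0x7=0x0 → $0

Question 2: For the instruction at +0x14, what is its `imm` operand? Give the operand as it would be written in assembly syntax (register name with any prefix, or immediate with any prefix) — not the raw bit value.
[14] 85 b5 → 0x85b5
  op=0x85b5>>10=0x21 ⇒ cpi (RI)
  rd@[9:7]=0x3 ⇒ $3
  imm@[6:0]=0x35 ⇒ #53

#53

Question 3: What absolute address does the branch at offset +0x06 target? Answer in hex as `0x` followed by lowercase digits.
+0x06: fb f8 ⇒ word 0xfbf8 (big)
  top 6b → 0x3e → jnz [J]
  [9:0] imm=1016 (s10→-8) = #-8
  target = base 0xb98c + off 0x06 + 2 + imm -8 = 0xb98c

0xb98c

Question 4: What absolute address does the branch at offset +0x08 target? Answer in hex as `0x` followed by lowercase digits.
0xb98c

+0x08: 5b f6 ⇒ word 0x5bf6 (big)
  top 6b → 0x16 → bra [J]
  imm@[9:0]=0x3f6 (s10→-10) ⇒ #-10
  target = base 0xb98c + off 0x08 + 2 + imm -10 = 0xb98c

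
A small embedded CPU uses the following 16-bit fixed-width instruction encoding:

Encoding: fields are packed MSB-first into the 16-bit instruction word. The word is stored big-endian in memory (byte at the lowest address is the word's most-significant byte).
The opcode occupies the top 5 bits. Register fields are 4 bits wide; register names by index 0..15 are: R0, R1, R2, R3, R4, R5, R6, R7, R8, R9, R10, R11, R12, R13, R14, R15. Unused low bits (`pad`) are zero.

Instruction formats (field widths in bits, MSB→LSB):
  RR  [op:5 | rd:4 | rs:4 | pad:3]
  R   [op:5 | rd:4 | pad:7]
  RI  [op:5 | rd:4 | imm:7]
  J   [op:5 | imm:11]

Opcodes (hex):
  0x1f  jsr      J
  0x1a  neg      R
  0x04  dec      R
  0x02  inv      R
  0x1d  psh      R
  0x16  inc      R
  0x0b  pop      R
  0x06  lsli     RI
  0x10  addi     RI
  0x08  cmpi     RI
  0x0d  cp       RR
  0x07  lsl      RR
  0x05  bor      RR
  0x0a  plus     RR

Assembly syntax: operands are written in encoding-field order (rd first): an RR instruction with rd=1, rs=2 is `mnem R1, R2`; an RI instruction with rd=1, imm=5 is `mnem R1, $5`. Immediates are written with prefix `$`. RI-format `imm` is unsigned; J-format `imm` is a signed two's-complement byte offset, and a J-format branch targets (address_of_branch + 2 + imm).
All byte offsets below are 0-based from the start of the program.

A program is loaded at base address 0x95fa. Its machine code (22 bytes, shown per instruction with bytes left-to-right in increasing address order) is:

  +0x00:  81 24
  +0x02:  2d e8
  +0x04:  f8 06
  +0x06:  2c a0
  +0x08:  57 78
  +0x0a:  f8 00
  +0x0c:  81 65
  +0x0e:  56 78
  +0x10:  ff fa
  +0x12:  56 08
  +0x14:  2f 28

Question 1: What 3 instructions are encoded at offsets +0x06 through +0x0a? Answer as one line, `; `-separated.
[06] 2c a0 → 0x2ca0
  top 5b → 0x5 → bor [RR]
  rd@[10:7]=0x9 ⇒ R9
  rs@[6:3]=0x4 ⇒ R4
[08] 57 78 → 0x5778
  top 5b → 0xa → plus [RR]
  rd@[10:7]=0xe ⇒ R14
  rs@[6:3]=0xf ⇒ R15
[0a] f8 00 → 0xf800
  top 5b → 0x1f → jsr [J]
  imm@[10:0]=0x0 ⇒ $0

bor R9, R4; plus R14, R15; jsr $0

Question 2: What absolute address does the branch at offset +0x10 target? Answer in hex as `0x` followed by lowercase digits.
[10] ff fa → 0xfffa
  opcode bits[15:11]=0x1f: jsr/J
  imm@[10:0]=0x7fa (s11→-6) ⇒ $-6
  target = base 0x95fa + off 0x10 + 2 + imm -6 = 0x9606

0x9606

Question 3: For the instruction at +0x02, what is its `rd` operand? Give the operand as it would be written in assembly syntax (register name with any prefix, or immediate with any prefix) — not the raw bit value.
+0x02: 2d e8 ⇒ word 0x2de8 (big)
  opcode bits[15:11]=0x5: bor/RR
  [10:7] rd=11 = R11
  [6:3] rs=13 = R13

R11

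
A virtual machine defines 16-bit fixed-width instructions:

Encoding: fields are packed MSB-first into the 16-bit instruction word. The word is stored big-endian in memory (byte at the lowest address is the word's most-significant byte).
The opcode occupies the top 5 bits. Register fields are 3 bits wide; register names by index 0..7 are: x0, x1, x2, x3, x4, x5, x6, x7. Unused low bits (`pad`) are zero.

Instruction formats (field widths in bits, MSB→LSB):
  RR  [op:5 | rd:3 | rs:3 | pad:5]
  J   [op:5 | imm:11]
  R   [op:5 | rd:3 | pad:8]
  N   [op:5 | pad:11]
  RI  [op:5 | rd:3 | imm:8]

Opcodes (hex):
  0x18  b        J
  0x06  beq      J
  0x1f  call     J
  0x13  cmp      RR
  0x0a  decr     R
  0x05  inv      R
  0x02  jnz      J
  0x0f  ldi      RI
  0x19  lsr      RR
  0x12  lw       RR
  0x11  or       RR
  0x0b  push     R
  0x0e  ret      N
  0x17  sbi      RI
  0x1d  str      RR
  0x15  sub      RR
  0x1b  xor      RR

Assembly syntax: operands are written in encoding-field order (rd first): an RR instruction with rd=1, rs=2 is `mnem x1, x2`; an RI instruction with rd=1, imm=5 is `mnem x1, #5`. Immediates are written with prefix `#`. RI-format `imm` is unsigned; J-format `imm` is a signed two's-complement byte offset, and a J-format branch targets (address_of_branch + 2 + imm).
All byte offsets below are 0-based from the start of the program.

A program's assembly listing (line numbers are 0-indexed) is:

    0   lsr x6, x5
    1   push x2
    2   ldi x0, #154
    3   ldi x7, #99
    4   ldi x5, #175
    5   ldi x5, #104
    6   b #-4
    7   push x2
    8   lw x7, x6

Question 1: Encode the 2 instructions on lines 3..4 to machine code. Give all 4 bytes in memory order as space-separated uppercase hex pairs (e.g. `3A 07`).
7F 63 7D AF

3. ldi fields op=0xf:5|rd=7:3|imm=99:8 → word 7f63h → 7f 63
4. ldi fields op=0xf:5|rd=5:3|imm=175:8 → word 7dafh → 7d af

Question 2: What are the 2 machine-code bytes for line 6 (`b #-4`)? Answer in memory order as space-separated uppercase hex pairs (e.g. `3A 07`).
C7 FC

L6: b op=0x18:5|imm=-4:11 ⇒ 0xc7fc ⇒ big c7 fc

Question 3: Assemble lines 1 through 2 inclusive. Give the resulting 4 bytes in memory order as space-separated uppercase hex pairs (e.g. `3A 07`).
L1: push op=0xb:5|rd=2:3|pad=0:8 ⇒ 0x5a00 ⇒ big 5a 00
L2: ldi op=0xf:5|rd=0:3|imm=154:8 ⇒ 0x789a ⇒ big 78 9a

5A 00 78 9A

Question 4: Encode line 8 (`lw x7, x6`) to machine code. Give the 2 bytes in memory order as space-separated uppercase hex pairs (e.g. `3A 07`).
8. lw fields op=0x12:5|rd=7:3|rs=6:3|pad=0:5 → word 97c0h → 97 c0

97 C0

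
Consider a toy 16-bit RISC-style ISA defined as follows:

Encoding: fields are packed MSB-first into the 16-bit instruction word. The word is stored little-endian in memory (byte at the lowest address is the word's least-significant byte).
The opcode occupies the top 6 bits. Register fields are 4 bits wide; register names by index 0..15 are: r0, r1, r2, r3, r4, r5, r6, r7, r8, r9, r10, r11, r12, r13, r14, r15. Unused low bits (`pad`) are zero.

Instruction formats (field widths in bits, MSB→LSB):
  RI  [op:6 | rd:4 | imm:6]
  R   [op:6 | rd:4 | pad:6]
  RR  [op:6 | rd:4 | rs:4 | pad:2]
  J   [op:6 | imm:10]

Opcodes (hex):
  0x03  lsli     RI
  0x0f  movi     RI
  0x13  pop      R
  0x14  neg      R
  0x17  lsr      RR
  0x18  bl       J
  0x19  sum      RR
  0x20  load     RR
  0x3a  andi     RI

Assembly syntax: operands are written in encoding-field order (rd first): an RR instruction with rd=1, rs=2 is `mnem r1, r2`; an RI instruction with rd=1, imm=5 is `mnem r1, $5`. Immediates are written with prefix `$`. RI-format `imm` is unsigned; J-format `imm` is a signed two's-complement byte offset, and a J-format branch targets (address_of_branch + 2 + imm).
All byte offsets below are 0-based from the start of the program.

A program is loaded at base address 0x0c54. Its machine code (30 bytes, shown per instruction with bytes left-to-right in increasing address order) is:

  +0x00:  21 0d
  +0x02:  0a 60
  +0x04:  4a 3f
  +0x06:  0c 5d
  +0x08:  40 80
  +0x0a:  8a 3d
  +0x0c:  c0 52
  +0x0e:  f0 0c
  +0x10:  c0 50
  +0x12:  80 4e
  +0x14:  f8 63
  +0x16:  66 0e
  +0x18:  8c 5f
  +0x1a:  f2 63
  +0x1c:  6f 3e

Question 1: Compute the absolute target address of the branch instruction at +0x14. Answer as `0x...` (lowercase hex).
0x0c62

[14] f8 63 → 0x63f8
  top 6b → 0x18 → bl [J]
  [9:0] imm=1016 (s10→-8) = $-8
  target = base 0x0c54 + off 0x14 + 2 + imm -8 = 0x0c62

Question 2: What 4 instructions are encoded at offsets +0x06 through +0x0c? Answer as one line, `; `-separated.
off 0x06: read 0c 5d as little → 0x5d0c
  opcode bits[15:10]=0x17: lsr/RR
  rd@[9:6]=0x4 ⇒ r4
  rs@[5:2]=0x3 ⇒ r3
off 0x08: read 40 80 as little → 0x8040
  opcode bits[15:10]=0x20: load/RR
  rd@[9:6]=0x1 ⇒ r1
  rs@[5:2]=0x0 ⇒ r0
off 0x0a: read 8a 3d as little → 0x3d8a
  opcode bits[15:10]=0xf: movi/RI
  rd@[9:6]=0x6 ⇒ r6
  imm@[5:0]=0xa ⇒ $10
off 0x0c: read c0 52 as little → 0x52c0
  opcode bits[15:10]=0x14: neg/R
  rd@[9:6]=0xb ⇒ r11

lsr r4, r3; load r1, r0; movi r6, $10; neg r11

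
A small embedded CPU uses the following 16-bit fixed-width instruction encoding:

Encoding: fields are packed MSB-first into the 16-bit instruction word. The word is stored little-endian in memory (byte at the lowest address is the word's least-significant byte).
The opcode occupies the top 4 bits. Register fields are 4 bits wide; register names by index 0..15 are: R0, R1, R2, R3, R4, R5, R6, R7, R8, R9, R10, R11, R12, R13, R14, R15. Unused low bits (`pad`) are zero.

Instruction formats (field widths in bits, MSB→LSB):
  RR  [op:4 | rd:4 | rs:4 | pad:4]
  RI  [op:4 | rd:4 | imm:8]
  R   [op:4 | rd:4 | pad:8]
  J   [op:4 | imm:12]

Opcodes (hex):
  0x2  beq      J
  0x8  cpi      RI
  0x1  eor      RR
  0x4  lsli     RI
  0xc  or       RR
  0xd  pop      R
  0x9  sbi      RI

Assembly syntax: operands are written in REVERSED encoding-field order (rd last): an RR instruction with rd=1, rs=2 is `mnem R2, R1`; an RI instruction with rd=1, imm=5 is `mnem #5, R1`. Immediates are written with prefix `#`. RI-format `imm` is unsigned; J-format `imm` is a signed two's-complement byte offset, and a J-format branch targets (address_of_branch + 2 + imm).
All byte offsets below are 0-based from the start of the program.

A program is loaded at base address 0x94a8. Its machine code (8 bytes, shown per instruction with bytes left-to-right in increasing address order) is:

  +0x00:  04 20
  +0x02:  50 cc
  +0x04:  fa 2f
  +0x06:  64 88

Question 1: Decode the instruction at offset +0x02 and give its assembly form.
or R5, R12

[02] 50 cc → 0xcc50
  op=0xcc50>>12=0xc ⇒ or (RR)
  [11:8] rd=12 = R12
  [7:4] rs=5 = R5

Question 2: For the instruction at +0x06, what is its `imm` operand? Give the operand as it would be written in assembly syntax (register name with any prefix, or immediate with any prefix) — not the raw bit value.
#100

[06] 64 88 → 0x8864
  opcode bits[15:12]=0x8: cpi/RI
  [11:8] rd=8 = R8
  [7:0] imm=100 = #100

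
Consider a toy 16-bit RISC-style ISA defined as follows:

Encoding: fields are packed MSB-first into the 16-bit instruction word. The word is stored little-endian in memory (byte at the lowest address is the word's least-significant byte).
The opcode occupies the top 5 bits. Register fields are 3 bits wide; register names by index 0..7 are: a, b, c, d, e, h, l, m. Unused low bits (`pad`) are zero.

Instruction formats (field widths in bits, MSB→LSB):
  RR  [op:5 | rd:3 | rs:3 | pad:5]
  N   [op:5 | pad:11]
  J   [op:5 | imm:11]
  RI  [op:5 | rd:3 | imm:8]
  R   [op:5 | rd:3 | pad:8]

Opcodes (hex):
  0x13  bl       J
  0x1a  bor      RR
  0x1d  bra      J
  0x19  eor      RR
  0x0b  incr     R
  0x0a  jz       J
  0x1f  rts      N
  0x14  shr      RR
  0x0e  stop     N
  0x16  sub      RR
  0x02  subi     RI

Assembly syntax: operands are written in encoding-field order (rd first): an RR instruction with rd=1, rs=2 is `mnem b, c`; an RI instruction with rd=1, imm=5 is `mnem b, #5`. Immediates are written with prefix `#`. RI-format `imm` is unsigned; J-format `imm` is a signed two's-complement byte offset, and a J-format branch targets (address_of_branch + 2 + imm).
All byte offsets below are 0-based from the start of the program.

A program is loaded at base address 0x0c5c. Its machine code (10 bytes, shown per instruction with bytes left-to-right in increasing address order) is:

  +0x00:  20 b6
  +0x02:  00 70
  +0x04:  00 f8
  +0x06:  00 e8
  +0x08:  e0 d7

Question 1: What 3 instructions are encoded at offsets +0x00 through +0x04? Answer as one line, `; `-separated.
+0x00: 20 b6 ⇒ word 0xb620 (little)
  opcode bits[15:11]=0x16: sub/RR
  [10:8] rd=6 = l
  [7:5] rs=1 = b
+0x02: 00 70 ⇒ word 0x7000 (little)
  opcode bits[15:11]=0xe: stop/N
+0x04: 00 f8 ⇒ word 0xf800 (little)
  opcode bits[15:11]=0x1f: rts/N

sub l, b; stop; rts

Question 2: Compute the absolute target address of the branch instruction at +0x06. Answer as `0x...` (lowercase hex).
0x0c64

+0x06: 00 e8 ⇒ word 0xe800 (little)
  opcode bits[15:11]=0x1d: bra/J
  imm@[10:0]=0x0 ⇒ #0
  target = base 0x0c5c + off 0x06 + 2 + imm 0 = 0x0c64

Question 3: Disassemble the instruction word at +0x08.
bor m, m

+0x08: e0 d7 ⇒ word 0xd7e0 (little)
  op=0xd7e0>>11=0x1a ⇒ bor (RR)
  [10:8] rd=7 = m
  [7:5] rs=7 = m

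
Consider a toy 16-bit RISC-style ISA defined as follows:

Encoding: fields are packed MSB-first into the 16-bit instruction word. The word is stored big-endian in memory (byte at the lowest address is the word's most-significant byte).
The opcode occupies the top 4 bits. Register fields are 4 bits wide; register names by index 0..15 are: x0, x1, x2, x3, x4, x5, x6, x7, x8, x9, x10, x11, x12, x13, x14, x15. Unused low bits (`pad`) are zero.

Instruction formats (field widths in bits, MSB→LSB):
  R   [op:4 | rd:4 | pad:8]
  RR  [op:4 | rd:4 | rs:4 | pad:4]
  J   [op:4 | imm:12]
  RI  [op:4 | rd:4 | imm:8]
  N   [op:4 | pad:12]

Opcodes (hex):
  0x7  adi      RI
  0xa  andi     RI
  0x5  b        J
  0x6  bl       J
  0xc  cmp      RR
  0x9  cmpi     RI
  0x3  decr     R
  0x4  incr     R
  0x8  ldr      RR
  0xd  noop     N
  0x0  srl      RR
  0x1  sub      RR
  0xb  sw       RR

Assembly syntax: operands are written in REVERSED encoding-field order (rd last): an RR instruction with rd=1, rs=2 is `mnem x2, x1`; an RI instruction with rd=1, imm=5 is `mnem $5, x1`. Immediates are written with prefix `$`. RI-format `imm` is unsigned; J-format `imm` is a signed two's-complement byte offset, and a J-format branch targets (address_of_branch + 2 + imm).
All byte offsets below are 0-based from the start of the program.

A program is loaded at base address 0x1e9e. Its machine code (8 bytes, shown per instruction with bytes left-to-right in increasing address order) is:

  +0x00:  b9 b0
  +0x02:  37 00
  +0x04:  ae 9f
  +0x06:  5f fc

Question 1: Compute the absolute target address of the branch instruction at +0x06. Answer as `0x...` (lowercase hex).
@+06  big-endian(5f fc) = 0x5ffc
  top 4b → 0x5 → b [J]
  imm@[11:0]=0xffc (s12→-4) ⇒ $-4
  target = base 0x1e9e + off 0x06 + 2 + imm -4 = 0x1ea2

0x1ea2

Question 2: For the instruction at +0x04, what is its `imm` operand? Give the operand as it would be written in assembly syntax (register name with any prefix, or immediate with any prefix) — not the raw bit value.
+0x04: ae 9f ⇒ word 0xae9f (big)
  opcode bits[15:12]=0xa: andi/RI
  [11:8] rd=14 = x14
  [7:0] imm=159 = $159

$159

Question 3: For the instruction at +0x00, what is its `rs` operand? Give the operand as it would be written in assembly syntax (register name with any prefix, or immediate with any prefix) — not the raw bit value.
[00] b9 b0 → 0xb9b0
  opcode bits[15:12]=0xb: sw/RR
  [11:8] rd=9 = x9
  [7:4] rs=11 = x11

x11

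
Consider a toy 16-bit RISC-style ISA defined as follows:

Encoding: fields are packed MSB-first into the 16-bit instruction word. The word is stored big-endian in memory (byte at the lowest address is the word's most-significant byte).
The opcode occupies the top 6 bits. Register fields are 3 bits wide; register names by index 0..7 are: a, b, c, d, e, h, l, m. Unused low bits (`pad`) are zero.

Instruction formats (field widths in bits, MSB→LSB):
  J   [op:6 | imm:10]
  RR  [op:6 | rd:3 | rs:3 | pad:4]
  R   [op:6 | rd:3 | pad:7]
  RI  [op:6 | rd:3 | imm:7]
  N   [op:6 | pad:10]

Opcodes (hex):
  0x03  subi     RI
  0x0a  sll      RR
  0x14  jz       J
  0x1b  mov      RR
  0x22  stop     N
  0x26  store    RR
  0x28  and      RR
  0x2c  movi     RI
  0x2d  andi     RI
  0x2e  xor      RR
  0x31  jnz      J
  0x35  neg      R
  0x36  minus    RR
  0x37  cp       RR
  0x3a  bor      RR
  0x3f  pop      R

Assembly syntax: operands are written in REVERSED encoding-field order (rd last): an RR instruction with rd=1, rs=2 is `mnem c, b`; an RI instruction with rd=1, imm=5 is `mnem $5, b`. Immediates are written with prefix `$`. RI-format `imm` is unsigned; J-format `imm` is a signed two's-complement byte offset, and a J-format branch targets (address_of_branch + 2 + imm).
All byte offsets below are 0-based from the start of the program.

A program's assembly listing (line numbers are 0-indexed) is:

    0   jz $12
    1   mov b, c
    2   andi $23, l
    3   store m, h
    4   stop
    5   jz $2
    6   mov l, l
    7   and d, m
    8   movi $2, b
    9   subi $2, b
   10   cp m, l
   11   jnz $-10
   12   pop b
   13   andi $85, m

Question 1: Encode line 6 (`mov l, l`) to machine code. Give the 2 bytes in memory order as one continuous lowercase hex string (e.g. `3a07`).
L6: mov op=0x1b:6|rd=6:3|rs=6:3|pad=0:4 ⇒ 0x6f60 ⇒ big 6f 60

6f60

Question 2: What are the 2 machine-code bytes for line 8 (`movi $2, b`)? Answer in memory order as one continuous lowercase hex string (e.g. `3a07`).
b082

L8: movi op=0x2c:6|rd=1:3|imm=2:7 ⇒ 0xb082 ⇒ big b0 82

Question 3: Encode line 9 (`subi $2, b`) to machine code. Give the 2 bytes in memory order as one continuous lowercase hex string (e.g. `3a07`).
0c82

L9: subi op=0x3:6|rd=1:3|imm=2:7 ⇒ 0x0c82 ⇒ big 0c 82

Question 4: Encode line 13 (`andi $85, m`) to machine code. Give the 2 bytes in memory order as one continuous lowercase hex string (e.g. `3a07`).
13. andi fields op=0x2d:6|rd=7:3|imm=85:7 → word b7d5h → b7 d5

b7d5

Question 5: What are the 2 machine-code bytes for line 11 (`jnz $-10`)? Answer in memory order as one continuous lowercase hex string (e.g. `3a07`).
line 11 (jnz): pack op=0x31:6|imm=-10:10 = 0xc7f6; big→ c7 f6

c7f6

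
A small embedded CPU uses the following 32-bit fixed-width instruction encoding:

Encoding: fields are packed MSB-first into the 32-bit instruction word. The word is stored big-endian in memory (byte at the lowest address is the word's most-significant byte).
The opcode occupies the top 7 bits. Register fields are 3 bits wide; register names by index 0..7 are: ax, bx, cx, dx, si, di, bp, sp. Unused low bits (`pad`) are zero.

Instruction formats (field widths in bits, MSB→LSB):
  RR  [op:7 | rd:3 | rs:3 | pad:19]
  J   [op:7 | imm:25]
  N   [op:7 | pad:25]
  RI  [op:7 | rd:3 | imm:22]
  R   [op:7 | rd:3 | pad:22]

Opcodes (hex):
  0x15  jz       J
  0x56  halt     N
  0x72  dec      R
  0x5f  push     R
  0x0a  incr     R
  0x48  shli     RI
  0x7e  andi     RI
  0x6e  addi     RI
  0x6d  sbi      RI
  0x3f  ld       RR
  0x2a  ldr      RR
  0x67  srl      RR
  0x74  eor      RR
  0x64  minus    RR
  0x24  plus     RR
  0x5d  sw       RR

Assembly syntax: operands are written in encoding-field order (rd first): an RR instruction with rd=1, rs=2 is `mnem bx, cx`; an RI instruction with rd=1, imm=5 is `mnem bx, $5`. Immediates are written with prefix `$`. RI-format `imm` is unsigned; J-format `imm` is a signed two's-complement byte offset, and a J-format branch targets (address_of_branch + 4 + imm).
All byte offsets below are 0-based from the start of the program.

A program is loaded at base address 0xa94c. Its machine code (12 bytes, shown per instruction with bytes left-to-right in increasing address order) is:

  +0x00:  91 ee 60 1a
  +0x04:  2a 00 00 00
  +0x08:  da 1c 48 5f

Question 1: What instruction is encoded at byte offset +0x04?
jz $0

+0x04: 2a 00 00 00 ⇒ word 0x2a000000 (big)
  top 7b → 0x15 → jz [J]
  [24:0] imm=0 = $0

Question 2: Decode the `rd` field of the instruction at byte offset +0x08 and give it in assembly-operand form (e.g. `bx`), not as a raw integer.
off 0x08: read da 1c 48 5f as big → 0xda1c485f
  op=0xda1c485f>>25=0x6d ⇒ sbi (RI)
  rd: (w>>22)&0x7=0x0 → ax
  imm: (w>>0)&0x3fffff=0x1c485f → $1853535

ax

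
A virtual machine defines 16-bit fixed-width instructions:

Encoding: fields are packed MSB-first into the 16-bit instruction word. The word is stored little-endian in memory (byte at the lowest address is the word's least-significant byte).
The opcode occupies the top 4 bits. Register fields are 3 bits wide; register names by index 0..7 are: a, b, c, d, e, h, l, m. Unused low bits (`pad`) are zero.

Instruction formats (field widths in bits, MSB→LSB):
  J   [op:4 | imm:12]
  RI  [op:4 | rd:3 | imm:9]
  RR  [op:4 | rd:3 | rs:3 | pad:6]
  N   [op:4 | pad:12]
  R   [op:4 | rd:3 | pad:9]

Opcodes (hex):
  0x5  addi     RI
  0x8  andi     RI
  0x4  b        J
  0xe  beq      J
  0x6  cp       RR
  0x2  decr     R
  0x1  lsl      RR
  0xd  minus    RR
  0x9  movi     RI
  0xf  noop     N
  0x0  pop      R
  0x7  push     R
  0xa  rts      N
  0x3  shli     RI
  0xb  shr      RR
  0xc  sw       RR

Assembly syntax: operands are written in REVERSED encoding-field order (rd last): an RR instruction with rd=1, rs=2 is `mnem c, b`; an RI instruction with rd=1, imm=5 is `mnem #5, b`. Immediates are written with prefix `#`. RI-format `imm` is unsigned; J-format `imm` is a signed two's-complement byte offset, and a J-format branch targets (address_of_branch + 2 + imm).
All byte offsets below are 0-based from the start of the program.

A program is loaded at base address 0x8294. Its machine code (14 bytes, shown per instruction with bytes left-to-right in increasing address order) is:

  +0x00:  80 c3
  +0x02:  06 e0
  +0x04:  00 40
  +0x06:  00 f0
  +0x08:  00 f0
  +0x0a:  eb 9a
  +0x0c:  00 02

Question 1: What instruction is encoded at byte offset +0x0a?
movi #235, h

@+0a  little-endian(eb 9a) = 0x9aeb
  opcode bits[15:12]=0x9: movi/RI
  rd@[11:9]=0x5 ⇒ h
  imm@[8:0]=0xeb ⇒ #235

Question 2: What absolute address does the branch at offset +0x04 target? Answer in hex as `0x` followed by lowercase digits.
off 0x04: read 00 40 as little → 0x4000
  opcode bits[15:12]=0x4: b/J
  imm@[11:0]=0x0 ⇒ #0
  target = base 0x8294 + off 0x04 + 2 + imm 0 = 0x829a

0x829a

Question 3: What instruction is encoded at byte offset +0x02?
beq #6

@+02  little-endian(06 e0) = 0xe006
  top 4b → 0xe → beq [J]
  imm: (w>>0)&0xfff=0x6 → #6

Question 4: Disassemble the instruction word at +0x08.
[08] 00 f0 → 0xf000
  op=0xf000>>12=0xf ⇒ noop (N)

noop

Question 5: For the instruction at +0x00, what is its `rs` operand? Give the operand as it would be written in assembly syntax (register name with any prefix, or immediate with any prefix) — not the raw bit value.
l

off 0x00: read 80 c3 as little → 0xc380
  opcode bits[15:12]=0xc: sw/RR
  rd: (w>>9)&0x7=0x1 → b
  rs: (w>>6)&0x7=0x6 → l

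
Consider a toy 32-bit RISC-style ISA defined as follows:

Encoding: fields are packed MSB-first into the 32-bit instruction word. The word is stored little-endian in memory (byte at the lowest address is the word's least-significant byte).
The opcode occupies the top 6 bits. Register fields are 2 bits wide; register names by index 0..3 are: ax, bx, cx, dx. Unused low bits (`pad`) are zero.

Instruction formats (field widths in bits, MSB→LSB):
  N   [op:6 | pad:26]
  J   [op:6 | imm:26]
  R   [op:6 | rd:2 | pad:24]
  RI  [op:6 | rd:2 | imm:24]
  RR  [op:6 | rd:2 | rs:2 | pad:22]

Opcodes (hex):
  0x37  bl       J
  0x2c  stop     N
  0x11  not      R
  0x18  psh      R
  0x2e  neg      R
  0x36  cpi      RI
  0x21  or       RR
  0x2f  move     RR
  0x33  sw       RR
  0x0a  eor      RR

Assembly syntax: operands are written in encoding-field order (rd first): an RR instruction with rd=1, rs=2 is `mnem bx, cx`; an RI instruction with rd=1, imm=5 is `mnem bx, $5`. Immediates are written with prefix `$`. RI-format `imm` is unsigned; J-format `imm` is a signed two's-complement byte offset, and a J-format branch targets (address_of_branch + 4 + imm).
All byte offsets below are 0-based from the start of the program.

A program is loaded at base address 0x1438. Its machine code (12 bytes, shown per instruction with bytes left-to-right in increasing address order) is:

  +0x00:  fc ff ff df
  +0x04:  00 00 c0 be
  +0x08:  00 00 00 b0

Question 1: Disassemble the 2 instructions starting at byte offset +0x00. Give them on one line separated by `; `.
bl $-4; move cx, dx

off 0x00: read fc ff ff df as little → 0xdffffffc
  top 6b → 0x37 → bl [J]
  imm@[25:0]=0x3fffffc (s26→-4) ⇒ $-4
off 0x04: read 00 00 c0 be as little → 0xbec00000
  top 6b → 0x2f → move [RR]
  rd@[25:24]=0x2 ⇒ cx
  rs@[23:22]=0x3 ⇒ dx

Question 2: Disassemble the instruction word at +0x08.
+0x08: 00 00 00 b0 ⇒ word 0xb0000000 (little)
  top 6b → 0x2c → stop [N]

stop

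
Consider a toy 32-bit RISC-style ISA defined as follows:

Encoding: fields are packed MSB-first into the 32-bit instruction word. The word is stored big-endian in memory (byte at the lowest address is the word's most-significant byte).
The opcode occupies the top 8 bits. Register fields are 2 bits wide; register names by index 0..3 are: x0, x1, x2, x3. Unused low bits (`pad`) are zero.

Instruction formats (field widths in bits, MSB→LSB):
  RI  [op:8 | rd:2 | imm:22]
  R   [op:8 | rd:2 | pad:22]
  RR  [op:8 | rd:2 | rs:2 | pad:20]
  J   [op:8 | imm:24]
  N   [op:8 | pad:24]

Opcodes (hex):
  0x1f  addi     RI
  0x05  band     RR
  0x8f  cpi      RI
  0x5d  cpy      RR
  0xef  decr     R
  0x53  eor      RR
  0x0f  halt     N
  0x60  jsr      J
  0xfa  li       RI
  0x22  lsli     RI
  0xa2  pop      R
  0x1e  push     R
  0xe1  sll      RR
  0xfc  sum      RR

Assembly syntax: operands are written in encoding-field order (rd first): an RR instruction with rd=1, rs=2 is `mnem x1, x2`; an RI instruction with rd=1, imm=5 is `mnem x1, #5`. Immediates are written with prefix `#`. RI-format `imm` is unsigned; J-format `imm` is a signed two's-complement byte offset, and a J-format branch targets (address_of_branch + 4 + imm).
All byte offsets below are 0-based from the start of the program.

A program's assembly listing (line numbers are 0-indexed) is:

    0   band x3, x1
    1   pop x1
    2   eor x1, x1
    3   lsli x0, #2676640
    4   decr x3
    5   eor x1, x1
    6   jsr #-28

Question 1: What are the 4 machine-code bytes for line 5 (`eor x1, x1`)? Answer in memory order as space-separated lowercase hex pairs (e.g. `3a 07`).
53 50 00 00

5. eor fields op=0x53:8|rd=1:2|rs=1:2|pad=0:20 → word 53500000h → 53 50 00 00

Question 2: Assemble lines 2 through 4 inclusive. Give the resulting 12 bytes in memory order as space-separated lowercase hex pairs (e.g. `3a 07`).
line 2 (eor): pack op=0x53:8|rd=1:2|rs=1:2|pad=0:20 = 0x53500000; big→ 53 50 00 00
line 3 (lsli): pack op=0x22:8|rd=0:2|imm=2676640:22 = 0x2228d7a0; big→ 22 28 d7 a0
line 4 (decr): pack op=0xef:8|rd=3:2|pad=0:22 = 0xefc00000; big→ ef c0 00 00

53 50 00 00 22 28 d7 a0 ef c0 00 00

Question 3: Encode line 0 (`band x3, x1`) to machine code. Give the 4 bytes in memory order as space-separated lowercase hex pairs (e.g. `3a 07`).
0. band fields op=0x5:8|rd=3:2|rs=1:2|pad=0:20 → word 05d00000h → 05 d0 00 00

05 d0 00 00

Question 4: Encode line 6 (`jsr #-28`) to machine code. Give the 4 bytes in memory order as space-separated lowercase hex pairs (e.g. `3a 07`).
L6: jsr op=0x60:8|imm=-28:24 ⇒ 0x60ffffe4 ⇒ big 60 ff ff e4

60 ff ff e4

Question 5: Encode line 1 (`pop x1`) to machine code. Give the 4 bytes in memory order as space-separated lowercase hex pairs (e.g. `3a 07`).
1. pop fields op=0xa2:8|rd=1:2|pad=0:22 → word a2400000h → a2 40 00 00

a2 40 00 00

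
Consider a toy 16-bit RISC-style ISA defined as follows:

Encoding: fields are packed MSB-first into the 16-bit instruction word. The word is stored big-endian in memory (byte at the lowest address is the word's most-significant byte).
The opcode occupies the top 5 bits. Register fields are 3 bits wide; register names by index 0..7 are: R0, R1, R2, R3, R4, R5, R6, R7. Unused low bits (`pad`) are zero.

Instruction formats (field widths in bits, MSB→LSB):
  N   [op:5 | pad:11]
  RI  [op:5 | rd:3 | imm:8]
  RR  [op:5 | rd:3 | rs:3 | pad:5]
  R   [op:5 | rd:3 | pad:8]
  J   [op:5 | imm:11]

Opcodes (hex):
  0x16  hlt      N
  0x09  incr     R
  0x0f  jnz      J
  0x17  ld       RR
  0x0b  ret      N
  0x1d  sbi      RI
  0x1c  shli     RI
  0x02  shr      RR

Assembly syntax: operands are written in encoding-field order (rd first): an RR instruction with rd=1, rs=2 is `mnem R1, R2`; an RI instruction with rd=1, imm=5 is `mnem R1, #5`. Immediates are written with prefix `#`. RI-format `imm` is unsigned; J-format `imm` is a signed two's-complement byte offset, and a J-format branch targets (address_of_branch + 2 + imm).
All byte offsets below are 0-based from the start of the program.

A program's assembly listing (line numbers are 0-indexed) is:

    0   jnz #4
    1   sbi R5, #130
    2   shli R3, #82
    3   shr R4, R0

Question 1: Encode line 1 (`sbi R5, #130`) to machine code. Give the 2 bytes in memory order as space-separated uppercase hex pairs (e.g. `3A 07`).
1. sbi fields op=0x1d:5|rd=5:3|imm=130:8 → word ed82h → ed 82

ED 82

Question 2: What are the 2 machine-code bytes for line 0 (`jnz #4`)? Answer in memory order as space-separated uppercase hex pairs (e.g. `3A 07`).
78 04

L0: jnz op=0xf:5|imm=4:11 ⇒ 0x7804 ⇒ big 78 04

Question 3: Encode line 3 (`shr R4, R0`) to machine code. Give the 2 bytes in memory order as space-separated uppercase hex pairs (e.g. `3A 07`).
line 3 (shr): pack op=0x2:5|rd=4:3|rs=0:3|pad=0:5 = 0x1400; big→ 14 00

14 00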